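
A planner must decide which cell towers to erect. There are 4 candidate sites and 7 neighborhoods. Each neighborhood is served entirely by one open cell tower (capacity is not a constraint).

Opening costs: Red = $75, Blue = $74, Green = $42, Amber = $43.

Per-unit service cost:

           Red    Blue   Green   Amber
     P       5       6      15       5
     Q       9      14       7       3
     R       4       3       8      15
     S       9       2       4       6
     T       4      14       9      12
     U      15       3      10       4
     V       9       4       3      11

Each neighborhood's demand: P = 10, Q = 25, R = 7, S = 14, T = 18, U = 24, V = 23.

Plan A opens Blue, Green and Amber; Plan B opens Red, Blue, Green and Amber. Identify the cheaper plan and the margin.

Plan B is cheaper by 15.

Plan A: {Blue, Green, Amber}: P→Amber 5·10=50, Q→Amber 3·25=75, R→Blue 3·7=21, S→Blue 2·14=28, T→Green 9·18=162, U→Blue 3·24=72, V→Green 3·23=69. Service 477; fixed 159; total 636.
Plan B: {Red, Blue, Green, Amber}: P→Red 5·10=50, Q→Amber 3·25=75, R→Blue 3·7=21, S→Blue 2·14=28, T→Red 4·18=72, U→Blue 3·24=72, V→Green 3·23=69. Service 387; fixed 234; total 621.
Difference: |636 − 621| = 15.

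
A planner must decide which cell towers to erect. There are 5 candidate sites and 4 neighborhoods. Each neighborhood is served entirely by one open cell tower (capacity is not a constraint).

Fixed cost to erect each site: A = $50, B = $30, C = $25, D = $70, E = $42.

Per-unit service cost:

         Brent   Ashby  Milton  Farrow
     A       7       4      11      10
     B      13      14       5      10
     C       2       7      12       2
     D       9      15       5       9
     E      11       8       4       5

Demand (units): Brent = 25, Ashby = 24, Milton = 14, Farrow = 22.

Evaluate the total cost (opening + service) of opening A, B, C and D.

Total cost: 435

Each neighborhood is assigned to its cheapest site among the open ones.
{A, B, C, D}: Brent→C 2·25=50, Ashby→A 4·24=96, Milton→B 5·14=70, Farrow→C 2·22=44. Service 260; fixed 175; total 435.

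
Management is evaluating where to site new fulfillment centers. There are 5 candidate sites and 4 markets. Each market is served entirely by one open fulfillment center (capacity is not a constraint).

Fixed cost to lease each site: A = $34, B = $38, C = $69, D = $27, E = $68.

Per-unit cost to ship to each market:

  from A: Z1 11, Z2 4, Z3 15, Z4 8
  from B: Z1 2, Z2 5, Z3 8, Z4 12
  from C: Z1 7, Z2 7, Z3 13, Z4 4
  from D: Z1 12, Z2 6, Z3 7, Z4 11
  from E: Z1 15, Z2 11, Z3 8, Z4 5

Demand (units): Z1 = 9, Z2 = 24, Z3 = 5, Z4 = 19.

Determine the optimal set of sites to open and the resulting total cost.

Open B and C; minimum total cost 361.

For any fixed open set, each market goes to its cheapest open site; total = fixed + service.
{B, C}: Z1→B 2·9=18, Z2→B 5·24=120, Z3→B 8·5=40, Z4→C 4·19=76. Service 254; fixed 107; total 361.
{A, B, C}: service 230 + fixed 141 = 371
{A, B}: service 306 + fixed 72 = 378
{A, B, C, D, E}: Z1→B 2·9=18, Z2→A 4·24=96, Z3→D 7·5=35, Z4→C 4·19=76. Service 225; fixed 236; total 461.
No other subset beats 361.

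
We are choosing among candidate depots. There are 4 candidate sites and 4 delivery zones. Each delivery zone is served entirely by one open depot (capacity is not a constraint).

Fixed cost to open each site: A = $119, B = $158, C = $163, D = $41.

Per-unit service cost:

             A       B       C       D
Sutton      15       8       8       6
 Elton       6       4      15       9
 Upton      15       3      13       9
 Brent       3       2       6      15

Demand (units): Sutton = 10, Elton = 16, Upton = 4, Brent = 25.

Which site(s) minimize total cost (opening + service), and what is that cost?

Open B only; minimum total cost 364.

For any fixed open set, each delivery zone goes to its cheapest open site; total = fixed + service.
{B}: Sutton→B 8·10=80, Elton→B 4·16=64, Upton→B 3·4=12, Brent→B 2·25=50. Service 206; fixed 158; total 364.
{B, D}: service 186 + fixed 199 = 385
{A, D}: Sutton→D 6·10=60, Elton→A 6·16=96, Upton→D 9·4=36, Brent→A 3·25=75. Service 267; fixed 160; total 427.
{A, B, C, D}: Sutton→D 6·10=60, Elton→B 4·16=64, Upton→B 3·4=12, Brent→B 2·25=50. Service 186; fixed 481; total 667.
(All 15 nonempty subsets were checked; B only is lowest.)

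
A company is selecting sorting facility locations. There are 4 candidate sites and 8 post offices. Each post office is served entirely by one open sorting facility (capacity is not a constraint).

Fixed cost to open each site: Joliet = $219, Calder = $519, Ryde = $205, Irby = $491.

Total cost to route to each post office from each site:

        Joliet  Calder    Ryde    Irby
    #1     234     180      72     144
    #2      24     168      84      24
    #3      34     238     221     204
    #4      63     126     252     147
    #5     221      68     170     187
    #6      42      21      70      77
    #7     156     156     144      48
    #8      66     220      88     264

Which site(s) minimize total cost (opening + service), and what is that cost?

Open Joliet and Ryde; minimum total cost 1039.

For any fixed open set, each post office goes to its cheapest open site; total = fixed + service.
{Joliet, Ryde}: #1→Ryde 72, #2→Joliet 24, #3→Joliet 34, #4→Joliet 63, #5→Ryde 170, #6→Joliet 42, #7→Ryde 144, #8→Joliet 66. Service 615; fixed 424; total 1039.
{Joliet}: service 840 + fixed 219 = 1059
{Ryde}: service 1101 + fixed 205 = 1306
{Joliet, Calder, Ryde, Irby}: #1→Ryde 72, #2→Joliet 24, #3→Joliet 34, #4→Joliet 63, #5→Calder 68, #6→Calder 21, #7→Irby 48, #8→Joliet 66. Service 396; fixed 1434; total 1830.
No other subset beats 1039.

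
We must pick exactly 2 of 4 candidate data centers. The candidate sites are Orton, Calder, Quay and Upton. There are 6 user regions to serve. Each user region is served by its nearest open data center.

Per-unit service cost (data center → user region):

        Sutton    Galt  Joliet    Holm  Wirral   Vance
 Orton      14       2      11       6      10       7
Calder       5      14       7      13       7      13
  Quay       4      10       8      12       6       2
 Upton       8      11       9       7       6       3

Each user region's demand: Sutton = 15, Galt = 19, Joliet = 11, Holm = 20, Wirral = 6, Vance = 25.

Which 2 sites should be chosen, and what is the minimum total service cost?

Choose Orton and Quay; total service cost 392.

With exactly 2 open, each user region uses its cheapest among the chosen.
{Orton, Quay}: Sutton→Quay 4·15=60, Galt→Orton 2·19=38, Joliet→Quay 8·11=88, Holm→Orton 6·20=120, Wirral→Quay 6·6=36, Vance→Quay 2·25=50. Service cost 392.
{Orton, Upton}: service cost 488
{Orton, Calder}: service cost 527
Among all 6 size-2 choices, {Orton, Quay} is lowest.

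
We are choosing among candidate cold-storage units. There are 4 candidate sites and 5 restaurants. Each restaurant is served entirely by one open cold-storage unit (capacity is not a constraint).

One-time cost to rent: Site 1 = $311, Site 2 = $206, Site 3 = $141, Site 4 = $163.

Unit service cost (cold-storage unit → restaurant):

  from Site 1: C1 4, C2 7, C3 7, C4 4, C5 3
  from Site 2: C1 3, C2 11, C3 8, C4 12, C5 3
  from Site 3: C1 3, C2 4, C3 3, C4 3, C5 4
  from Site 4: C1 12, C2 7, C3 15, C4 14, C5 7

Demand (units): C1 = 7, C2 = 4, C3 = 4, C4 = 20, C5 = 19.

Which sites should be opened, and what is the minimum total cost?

For any fixed open set, each restaurant goes to its cheapest open site; total = fixed + service.
{Site 3}: C1→Site 3 3·7=21, C2→Site 3 4·4=16, C3→Site 3 3·4=12, C4→Site 3 3·20=60, C5→Site 3 4·19=76. Service 185; fixed 141; total 326.
{Site 3, Site 4}: C1→Site 3 3·7=21, C2→Site 3 4·4=16, C3→Site 3 3·4=12, C4→Site 3 3·20=60, C5→Site 3 4·19=76. Service 185; fixed 304; total 489.
{Site 2, Site 3}: C1→Site 2 3·7=21, C2→Site 3 4·4=16, C3→Site 3 3·4=12, C4→Site 3 3·20=60, C5→Site 2 3·19=57. Service 166; fixed 347; total 513.
{Site 1, Site 2, Site 3, Site 4}: C1→Site 2 3·7=21, C2→Site 3 4·4=16, C3→Site 3 3·4=12, C4→Site 3 3·20=60, C5→Site 1 3·19=57. Service 166; fixed 821; total 987.
No other subset beats 326.

Open Site 3 only; minimum total cost 326.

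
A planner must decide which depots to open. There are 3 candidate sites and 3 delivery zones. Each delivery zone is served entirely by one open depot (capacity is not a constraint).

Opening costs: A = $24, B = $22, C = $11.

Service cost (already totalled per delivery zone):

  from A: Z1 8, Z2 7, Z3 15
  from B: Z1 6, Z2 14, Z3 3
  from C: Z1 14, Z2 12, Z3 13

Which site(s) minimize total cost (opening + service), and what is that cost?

Open B only; minimum total cost 45.

For any fixed open set, each delivery zone goes to its cheapest open site; total = fixed + service.
{B}: Z1→B 6, Z2→B 14, Z3→B 3. Service 23; fixed 22; total 45.
{C}: service 39 + fixed 11 = 50
{A}: service 30 + fixed 24 = 54
{A, B, C}: service 16 + fixed 57 = 73
(All 7 nonempty subsets were checked; B only is lowest.)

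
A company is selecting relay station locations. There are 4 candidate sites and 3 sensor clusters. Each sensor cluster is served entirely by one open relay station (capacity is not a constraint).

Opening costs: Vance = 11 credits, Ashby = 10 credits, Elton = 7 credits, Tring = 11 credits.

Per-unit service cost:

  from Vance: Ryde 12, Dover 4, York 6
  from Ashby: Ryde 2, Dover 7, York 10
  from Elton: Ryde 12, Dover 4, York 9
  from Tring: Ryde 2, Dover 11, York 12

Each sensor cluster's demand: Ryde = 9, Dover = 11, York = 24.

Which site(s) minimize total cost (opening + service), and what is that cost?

Open Vance and Ashby; minimum total cost 227.

For any fixed open set, each sensor cluster goes to its cheapest open site; total = fixed + service.
{Vance, Ashby}: Ryde→Ashby 2·9=18, Dover→Vance 4·11=44, York→Vance 6·24=144. Service 206; fixed 21; total 227.
{Vance, Tring}: Ryde→Tring 2·9=18, Dover→Vance 4·11=44, York→Vance 6·24=144. Service 206; fixed 22; total 228.
{Vance, Ashby, Elton}: service 206 + fixed 28 = 234
{Vance, Ashby, Elton, Tring}: Ryde→Ashby 2·9=18, Dover→Vance 4·11=44, York→Vance 6·24=144. Service 206; fixed 39; total 245.
(All 15 nonempty subsets were checked; Vance and Ashby is lowest.)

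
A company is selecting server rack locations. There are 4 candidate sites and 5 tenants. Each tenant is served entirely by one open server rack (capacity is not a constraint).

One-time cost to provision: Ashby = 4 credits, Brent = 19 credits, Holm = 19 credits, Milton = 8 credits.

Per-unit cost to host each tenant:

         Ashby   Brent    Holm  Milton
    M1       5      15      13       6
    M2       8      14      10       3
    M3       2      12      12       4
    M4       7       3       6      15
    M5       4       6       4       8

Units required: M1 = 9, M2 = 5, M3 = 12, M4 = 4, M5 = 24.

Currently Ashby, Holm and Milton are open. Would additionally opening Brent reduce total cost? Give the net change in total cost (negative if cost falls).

No — net change +7 (cost rises by 7).

Current service cost with {Ashby, Holm, Milton}: 204.
Adding Brent: each tenant re-picks its cheapest; new service cost 192, saving 12.
Extra fixed cost: 19. Net change = 19 − 12 = 7.
(Totals: 235 → 242.)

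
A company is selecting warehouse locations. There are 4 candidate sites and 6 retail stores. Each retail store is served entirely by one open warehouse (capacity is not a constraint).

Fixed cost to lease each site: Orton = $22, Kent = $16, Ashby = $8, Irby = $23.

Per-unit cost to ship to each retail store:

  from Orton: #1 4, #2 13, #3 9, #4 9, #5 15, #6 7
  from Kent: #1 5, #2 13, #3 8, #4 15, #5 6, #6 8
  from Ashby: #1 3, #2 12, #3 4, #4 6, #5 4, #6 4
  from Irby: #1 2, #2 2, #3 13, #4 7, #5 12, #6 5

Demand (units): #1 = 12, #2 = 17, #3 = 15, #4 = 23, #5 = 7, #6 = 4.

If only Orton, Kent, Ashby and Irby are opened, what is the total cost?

Each retail store is assigned to its cheapest site among the open ones.
{Orton, Kent, Ashby, Irby}: #1→Irby 2·12=24, #2→Irby 2·17=34, #3→Ashby 4·15=60, #4→Ashby 6·23=138, #5→Ashby 4·7=28, #6→Ashby 4·4=16. Service 300; fixed 69; total 369.

Total cost: 369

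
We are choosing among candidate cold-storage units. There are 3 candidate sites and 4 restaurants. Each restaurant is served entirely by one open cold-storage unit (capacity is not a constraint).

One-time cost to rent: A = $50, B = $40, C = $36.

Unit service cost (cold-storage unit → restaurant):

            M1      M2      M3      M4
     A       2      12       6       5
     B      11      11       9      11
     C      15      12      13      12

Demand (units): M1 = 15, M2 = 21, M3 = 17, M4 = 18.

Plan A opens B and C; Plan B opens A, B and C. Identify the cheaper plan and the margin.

Plan A: {B, C}: M1→B 11·15=165, M2→B 11·21=231, M3→B 9·17=153, M4→B 11·18=198. Service 747; fixed 76; total 823.
Plan B: {A, B, C}: M1→A 2·15=30, M2→B 11·21=231, M3→A 6·17=102, M4→A 5·18=90. Service 453; fixed 126; total 579.
Difference: |823 − 579| = 244.

Plan B is cheaper by 244.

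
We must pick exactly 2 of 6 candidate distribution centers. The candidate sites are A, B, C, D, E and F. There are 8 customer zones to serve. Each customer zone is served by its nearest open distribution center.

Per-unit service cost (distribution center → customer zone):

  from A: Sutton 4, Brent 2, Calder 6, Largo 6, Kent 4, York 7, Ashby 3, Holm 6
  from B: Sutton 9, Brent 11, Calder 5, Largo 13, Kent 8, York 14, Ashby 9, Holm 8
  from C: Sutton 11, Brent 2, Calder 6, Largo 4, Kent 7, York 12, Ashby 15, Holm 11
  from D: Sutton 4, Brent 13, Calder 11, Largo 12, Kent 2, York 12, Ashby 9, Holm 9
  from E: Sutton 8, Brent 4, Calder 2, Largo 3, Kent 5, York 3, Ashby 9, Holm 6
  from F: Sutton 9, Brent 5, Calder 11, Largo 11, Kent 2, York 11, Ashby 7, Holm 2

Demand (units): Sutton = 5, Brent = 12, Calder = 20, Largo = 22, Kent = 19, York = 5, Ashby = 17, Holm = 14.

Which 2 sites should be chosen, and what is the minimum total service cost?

Choose A and E; total service cost 376.

With exactly 2 open, each customer zone uses its cheapest among the chosen.
{A, E}: Sutton→A 4·5=20, Brent→A 2·12=24, Calder→E 2·20=40, Largo→E 3·22=66, Kent→A 4·19=76, York→E 3·5=15, Ashby→A 3·17=51, Holm→A 6·14=84. Service cost 376.
{E, F}: service cost 394
{A, F}: service cost 448
Among all 15 size-2 choices, {A, E} is lowest.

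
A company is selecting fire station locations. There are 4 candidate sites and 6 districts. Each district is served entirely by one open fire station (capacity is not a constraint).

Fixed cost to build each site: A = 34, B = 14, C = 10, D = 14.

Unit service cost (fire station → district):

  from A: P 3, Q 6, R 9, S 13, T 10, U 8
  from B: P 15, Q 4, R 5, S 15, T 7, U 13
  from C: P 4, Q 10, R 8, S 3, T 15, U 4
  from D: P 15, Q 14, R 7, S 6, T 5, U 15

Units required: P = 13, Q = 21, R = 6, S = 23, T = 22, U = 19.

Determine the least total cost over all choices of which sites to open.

For any fixed open set, each district goes to its cheapest open site; total = fixed + service.
{B, C, D}: P→C 4·13=52, Q→B 4·21=84, R→B 5·6=30, S→C 3·23=69, T→D 5·22=110, U→C 4·19=76. Service 421; fixed 38; total 459.
{A, B, C, D}: service 408 + fixed 72 = 480
{B, C}: P→C 4·13=52, Q→B 4·21=84, R→B 5·6=30, S→C 3·23=69, T→B 7·22=154, U→C 4·19=76. Service 465; fixed 24; total 489.
{C}: service 785 + fixed 10 = 795
(All 15 nonempty subsets were checked; B, C and D is lowest.)

Minimum total cost: 459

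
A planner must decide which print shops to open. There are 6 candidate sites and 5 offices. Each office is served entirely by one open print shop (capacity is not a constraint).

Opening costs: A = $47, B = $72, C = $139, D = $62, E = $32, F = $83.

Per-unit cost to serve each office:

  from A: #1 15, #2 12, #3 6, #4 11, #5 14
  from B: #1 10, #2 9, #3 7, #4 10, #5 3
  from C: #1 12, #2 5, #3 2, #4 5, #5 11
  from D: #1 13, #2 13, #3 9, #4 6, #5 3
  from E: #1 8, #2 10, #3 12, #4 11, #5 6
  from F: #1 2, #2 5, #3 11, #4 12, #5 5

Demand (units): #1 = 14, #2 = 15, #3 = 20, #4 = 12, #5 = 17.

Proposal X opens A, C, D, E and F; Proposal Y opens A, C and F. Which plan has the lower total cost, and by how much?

Proposal X: {A, C, D, E, F}: #1→F 2·14=28, #2→C 5·15=75, #3→C 2·20=40, #4→C 5·12=60, #5→D 3·17=51. Service 254; fixed 363; total 617.
Proposal Y: {A, C, F}: #1→F 2·14=28, #2→C 5·15=75, #3→C 2·20=40, #4→C 5·12=60, #5→F 5·17=85. Service 288; fixed 269; total 557.
Difference: |617 − 557| = 60.

Proposal Y is cheaper by 60.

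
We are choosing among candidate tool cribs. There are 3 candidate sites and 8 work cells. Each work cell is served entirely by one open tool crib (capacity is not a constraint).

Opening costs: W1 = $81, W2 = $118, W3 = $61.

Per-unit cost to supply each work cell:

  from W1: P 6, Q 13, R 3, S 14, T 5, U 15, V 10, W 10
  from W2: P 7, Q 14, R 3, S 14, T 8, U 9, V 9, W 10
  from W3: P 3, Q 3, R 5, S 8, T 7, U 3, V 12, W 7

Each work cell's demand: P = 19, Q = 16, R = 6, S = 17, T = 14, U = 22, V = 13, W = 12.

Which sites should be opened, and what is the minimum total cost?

Open W3 only; minimum total cost 736.

For any fixed open set, each work cell goes to its cheapest open site; total = fixed + service.
{W3}: P→W3 3·19=57, Q→W3 3·16=48, R→W3 5·6=30, S→W3 8·17=136, T→W3 7·14=98, U→W3 3·22=66, V→W3 12·13=156, W→W3 7·12=84. Service 675; fixed 61; total 736.
{W1, W3}: P→W3 3·19=57, Q→W3 3·16=48, R→W1 3·6=18, S→W3 8·17=136, T→W1 5·14=70, U→W3 3·22=66, V→W1 10·13=130, W→W3 7·12=84. Service 609; fixed 142; total 751.
{W2, W3}: P→W3 3·19=57, Q→W3 3·16=48, R→W2 3·6=18, S→W3 8·17=136, T→W3 7·14=98, U→W3 3·22=66, V→W2 9·13=117, W→W3 7·12=84. Service 624; fixed 179; total 803.
{W1, W2, W3}: service 596 + fixed 260 = 856
No other subset beats 736.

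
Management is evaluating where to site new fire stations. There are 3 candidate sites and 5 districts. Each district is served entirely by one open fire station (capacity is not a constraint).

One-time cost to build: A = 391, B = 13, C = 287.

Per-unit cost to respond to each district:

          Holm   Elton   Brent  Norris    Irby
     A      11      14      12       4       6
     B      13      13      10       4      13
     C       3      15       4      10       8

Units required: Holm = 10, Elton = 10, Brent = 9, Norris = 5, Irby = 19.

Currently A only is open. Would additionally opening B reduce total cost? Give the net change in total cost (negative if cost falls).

Yes — net change −15 (cost falls by 15).

Current service cost with {A}: 492.
Adding B: each district re-picks its cheapest; new service cost 464, saving 28.
Extra fixed cost: 13. Net change = 13 − 28 = -15.
(Totals: 883 → 868.)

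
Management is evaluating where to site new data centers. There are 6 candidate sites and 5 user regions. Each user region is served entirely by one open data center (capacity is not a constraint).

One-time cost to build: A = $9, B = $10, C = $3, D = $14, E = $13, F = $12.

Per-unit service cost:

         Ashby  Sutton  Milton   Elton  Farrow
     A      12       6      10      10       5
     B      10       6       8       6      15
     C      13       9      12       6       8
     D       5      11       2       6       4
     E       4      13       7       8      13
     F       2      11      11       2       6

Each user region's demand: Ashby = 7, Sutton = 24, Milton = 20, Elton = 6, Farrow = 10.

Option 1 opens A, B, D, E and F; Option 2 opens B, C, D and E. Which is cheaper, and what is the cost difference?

Option 1: {A, B, D, E, F}: Ashby→F 2·7=14, Sutton→A 6·24=144, Milton→D 2·20=40, Elton→F 2·6=12, Farrow→D 4·10=40. Service 250; fixed 58; total 308.
Option 2: {B, C, D, E}: Ashby→E 4·7=28, Sutton→B 6·24=144, Milton→D 2·20=40, Elton→B 6·6=36, Farrow→D 4·10=40. Service 288; fixed 40; total 328.
Difference: |308 − 328| = 20.

Option 1 is cheaper by 20.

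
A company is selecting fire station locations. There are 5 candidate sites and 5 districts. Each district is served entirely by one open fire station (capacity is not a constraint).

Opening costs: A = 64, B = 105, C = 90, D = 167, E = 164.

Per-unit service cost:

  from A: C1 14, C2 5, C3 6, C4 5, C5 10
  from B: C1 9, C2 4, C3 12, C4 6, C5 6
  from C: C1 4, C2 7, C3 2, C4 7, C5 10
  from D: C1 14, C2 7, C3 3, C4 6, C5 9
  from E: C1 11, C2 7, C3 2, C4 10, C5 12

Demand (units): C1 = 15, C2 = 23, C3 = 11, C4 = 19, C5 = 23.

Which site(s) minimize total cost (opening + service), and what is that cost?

For any fixed open set, each district goes to its cheapest open site; total = fixed + service.
{B, C}: C1→C 4·15=60, C2→B 4·23=92, C3→C 2·11=22, C4→B 6·19=114, C5→B 6·23=138. Service 426; fixed 195; total 621.
{A, B, C}: service 407 + fixed 259 = 666
{A, C}: service 522 + fixed 154 = 676
{A, B, C, D, E}: C1→C 4·15=60, C2→B 4·23=92, C3→C 2·11=22, C4→A 5·19=95, C5→B 6·23=138. Service 407; fixed 590; total 997.
No other subset beats 621.

Open B and C; minimum total cost 621.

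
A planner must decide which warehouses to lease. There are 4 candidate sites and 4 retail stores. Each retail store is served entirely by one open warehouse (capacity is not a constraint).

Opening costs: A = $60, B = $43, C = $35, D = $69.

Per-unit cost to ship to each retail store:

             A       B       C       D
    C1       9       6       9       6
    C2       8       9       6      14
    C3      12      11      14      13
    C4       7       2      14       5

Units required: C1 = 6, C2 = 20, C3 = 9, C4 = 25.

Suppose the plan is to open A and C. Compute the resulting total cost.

Each retail store is assigned to its cheapest site among the open ones.
{A, C}: C1→A 9·6=54, C2→C 6·20=120, C3→A 12·9=108, C4→A 7·25=175. Service 457; fixed 95; total 552.

Total cost: 552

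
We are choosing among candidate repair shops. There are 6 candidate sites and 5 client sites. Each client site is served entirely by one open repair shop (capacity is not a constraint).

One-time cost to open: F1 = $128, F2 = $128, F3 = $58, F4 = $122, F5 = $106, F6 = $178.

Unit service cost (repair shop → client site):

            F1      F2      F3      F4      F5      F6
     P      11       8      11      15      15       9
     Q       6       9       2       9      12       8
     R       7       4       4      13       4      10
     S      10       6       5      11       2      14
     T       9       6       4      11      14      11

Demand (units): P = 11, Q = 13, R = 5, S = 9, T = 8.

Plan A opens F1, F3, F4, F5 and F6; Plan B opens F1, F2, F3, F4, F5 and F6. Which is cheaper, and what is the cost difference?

Plan A: {F1, F3, F4, F5, F6}: P→F6 9·11=99, Q→F3 2·13=26, R→F3 4·5=20, S→F5 2·9=18, T→F3 4·8=32. Service 195; fixed 592; total 787.
Plan B: {F1, F2, F3, F4, F5, F6}: P→F2 8·11=88, Q→F3 2·13=26, R→F2 4·5=20, S→F5 2·9=18, T→F3 4·8=32. Service 184; fixed 720; total 904.
Difference: |787 − 904| = 117.

Plan A is cheaper by 117.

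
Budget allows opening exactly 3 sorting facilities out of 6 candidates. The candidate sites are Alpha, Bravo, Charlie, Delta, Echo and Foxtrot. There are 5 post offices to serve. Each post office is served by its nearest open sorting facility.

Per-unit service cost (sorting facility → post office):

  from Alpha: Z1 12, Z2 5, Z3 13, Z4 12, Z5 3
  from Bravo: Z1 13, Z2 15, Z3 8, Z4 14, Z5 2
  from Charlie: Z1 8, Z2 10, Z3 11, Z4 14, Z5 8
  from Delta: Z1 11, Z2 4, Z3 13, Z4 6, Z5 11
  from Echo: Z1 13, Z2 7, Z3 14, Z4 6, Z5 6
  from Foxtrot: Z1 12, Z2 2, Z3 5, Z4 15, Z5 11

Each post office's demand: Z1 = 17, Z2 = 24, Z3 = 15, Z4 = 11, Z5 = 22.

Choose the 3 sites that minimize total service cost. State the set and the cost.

Choose Bravo, Delta and Foxtrot; total service cost 420.

With exactly 3 open, each post office uses its cheapest among the chosen.
{Bravo, Delta, Foxtrot}: Z1→Delta 11·17=187, Z2→Foxtrot 2·24=48, Z3→Foxtrot 5·15=75, Z4→Delta 6·11=66, Z5→Bravo 2·22=44. Service cost 420.
{Bravo, Echo, Foxtrot}: service cost 437
{Alpha, Delta, Foxtrot}: service cost 442
Among all 20 size-3 choices, {Bravo, Delta, Foxtrot} is lowest.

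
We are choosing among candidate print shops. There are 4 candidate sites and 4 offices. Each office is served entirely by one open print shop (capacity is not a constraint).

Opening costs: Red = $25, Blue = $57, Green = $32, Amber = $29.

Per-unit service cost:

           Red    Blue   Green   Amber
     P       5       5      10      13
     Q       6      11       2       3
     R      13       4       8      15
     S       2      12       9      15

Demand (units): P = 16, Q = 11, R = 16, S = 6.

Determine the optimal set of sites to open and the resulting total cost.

Open Red, Blue and Green; minimum total cost 292.

For any fixed open set, each office goes to its cheapest open site; total = fixed + service.
{Red, Blue, Green}: P→Red 5·16=80, Q→Green 2·11=22, R→Blue 4·16=64, S→Red 2·6=12. Service 178; fixed 114; total 292.
{Red, Green}: service 242 + fixed 57 = 299
{Red, Blue, Amber}: P→Red 5·16=80, Q→Amber 3·11=33, R→Blue 4·16=64, S→Red 2·6=12. Service 189; fixed 111; total 300.
{Red, Blue, Green, Amber}: P→Red 5·16=80, Q→Green 2·11=22, R→Blue 4·16=64, S→Red 2·6=12. Service 178; fixed 143; total 321.
No other subset beats 292.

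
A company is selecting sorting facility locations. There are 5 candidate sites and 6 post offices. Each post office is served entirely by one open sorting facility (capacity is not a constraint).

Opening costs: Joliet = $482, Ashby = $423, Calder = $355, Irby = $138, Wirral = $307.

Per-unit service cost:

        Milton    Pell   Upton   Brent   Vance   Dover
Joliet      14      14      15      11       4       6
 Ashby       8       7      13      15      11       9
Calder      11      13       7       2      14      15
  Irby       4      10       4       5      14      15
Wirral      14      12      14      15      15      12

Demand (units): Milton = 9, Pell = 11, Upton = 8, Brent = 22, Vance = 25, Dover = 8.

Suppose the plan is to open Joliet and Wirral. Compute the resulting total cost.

Total cost: 1549

Each post office is assigned to its cheapest site among the open ones.
{Joliet, Wirral}: Milton→Joliet 14·9=126, Pell→Wirral 12·11=132, Upton→Wirral 14·8=112, Brent→Joliet 11·22=242, Vance→Joliet 4·25=100, Dover→Joliet 6·8=48. Service 760; fixed 789; total 1549.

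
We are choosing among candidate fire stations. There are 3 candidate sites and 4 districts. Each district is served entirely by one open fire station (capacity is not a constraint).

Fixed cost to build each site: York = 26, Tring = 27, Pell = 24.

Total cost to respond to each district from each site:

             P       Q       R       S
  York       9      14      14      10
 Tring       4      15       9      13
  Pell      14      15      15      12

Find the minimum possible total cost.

Minimum total cost: 68

For any fixed open set, each district goes to its cheapest open site; total = fixed + service.
{Tring}: P→Tring 4, Q→Tring 15, R→Tring 9, S→Tring 13. Service 41; fixed 27; total 68.
{York}: service 47 + fixed 26 = 73
{Pell}: service 56 + fixed 24 = 80
{York, Tring, Pell}: service 37 + fixed 77 = 114
No other subset beats 68.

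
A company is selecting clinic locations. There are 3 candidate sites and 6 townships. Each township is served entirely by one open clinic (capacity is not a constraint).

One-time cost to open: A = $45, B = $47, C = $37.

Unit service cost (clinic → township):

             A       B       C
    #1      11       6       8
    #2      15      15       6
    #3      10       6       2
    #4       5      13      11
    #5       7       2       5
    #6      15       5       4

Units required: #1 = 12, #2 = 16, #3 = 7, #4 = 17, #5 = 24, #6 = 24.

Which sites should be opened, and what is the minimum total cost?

Open A, B and C; minimum total cost 540.

For any fixed open set, each township goes to its cheapest open site; total = fixed + service.
{A, B, C}: #1→B 6·12=72, #2→C 6·16=96, #3→C 2·7=14, #4→A 5·17=85, #5→B 2·24=48, #6→C 4·24=96. Service 411; fixed 129; total 540.
{A, C}: #1→C 8·12=96, #2→C 6·16=96, #3→C 2·7=14, #4→A 5·17=85, #5→C 5·24=120, #6→C 4·24=96. Service 507; fixed 82; total 589.
{B, C}: service 513 + fixed 84 = 597
{C}: #1→C 8·12=96, #2→C 6·16=96, #3→C 2·7=14, #4→C 11·17=187, #5→C 5·24=120, #6→C 4·24=96. Service 609; fixed 37; total 646.
No other subset beats 540.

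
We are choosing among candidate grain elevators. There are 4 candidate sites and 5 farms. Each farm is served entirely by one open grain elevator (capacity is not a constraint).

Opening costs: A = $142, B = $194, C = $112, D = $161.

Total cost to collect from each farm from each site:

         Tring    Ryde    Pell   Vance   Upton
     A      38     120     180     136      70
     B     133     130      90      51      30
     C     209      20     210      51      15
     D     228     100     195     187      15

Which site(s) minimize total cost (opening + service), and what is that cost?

Open A and C; minimum total cost 558.

For any fixed open set, each farm goes to its cheapest open site; total = fixed + service.
{A, C}: Tring→A 38, Ryde→C 20, Pell→A 180, Vance→C 51, Upton→C 15. Service 304; fixed 254; total 558.
{B, C}: service 309 + fixed 306 = 615
{C}: Tring→C 209, Ryde→C 20, Pell→C 210, Vance→C 51, Upton→C 15. Service 505; fixed 112; total 617.
{A, B, C, D}: service 214 + fixed 609 = 823
No other subset beats 558.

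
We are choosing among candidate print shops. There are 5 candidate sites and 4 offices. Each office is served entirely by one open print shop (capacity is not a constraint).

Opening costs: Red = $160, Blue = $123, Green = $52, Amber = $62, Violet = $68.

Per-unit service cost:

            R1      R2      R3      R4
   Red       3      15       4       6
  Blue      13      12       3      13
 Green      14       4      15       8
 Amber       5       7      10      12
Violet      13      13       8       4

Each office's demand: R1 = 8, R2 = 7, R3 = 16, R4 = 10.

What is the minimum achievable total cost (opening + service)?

Minimum total cost: 387

For any fixed open set, each office goes to its cheapest open site; total = fixed + service.
{Amber, Violet}: R1→Amber 5·8=40, R2→Amber 7·7=49, R3→Violet 8·16=128, R4→Violet 4·10=40. Service 257; fixed 130; total 387.
{Red, Green}: R1→Red 3·8=24, R2→Green 4·7=28, R3→Red 4·16=64, R4→Red 6·10=60. Service 176; fixed 212; total 388.
{Red}: service 253 + fixed 160 = 413
{Red, Blue, Green, Amber, Violet}: service 140 + fixed 465 = 605
No other subset beats 387.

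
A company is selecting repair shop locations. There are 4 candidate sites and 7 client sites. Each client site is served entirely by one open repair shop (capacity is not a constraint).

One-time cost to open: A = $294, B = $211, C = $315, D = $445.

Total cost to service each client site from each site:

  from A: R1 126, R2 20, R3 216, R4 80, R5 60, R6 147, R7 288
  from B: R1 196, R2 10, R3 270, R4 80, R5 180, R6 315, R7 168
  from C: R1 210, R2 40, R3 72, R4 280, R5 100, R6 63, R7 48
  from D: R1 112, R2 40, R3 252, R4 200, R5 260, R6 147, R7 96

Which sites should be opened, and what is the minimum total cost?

For any fixed open set, each client site goes to its cheapest open site; total = fixed + service.
{A, C}: R1→A 126, R2→A 20, R3→C 72, R4→A 80, R5→A 60, R6→C 63, R7→C 48. Service 469; fixed 609; total 1078.
{B, C}: service 569 + fixed 526 = 1095
{C}: R1→C 210, R2→C 40, R3→C 72, R4→C 280, R5→C 100, R6→C 63, R7→C 48. Service 813; fixed 315; total 1128.
{A, B, C, D}: R1→D 112, R2→B 10, R3→C 72, R4→A 80, R5→A 60, R6→C 63, R7→C 48. Service 445; fixed 1265; total 1710.
No other subset beats 1078.

Open A and C; minimum total cost 1078.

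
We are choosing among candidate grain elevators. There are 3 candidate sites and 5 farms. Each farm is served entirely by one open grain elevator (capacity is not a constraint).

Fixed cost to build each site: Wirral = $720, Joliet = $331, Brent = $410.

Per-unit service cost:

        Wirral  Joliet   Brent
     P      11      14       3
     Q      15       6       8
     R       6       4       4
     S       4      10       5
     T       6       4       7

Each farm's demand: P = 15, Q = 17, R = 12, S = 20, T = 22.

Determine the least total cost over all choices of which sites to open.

For any fixed open set, each farm goes to its cheapest open site; total = fixed + service.
{Brent}: P→Brent 3·15=45, Q→Brent 8·17=136, R→Brent 4·12=48, S→Brent 5·20=100, T→Brent 7·22=154. Service 483; fixed 410; total 893.
{Joliet}: service 648 + fixed 331 = 979
{Joliet, Brent}: P→Brent 3·15=45, Q→Joliet 6·17=102, R→Joliet 4·12=48, S→Brent 5·20=100, T→Joliet 4·22=88. Service 383; fixed 741; total 1124.
{Wirral, Joliet, Brent}: service 363 + fixed 1461 = 1824
No other subset beats 893.

Minimum total cost: 893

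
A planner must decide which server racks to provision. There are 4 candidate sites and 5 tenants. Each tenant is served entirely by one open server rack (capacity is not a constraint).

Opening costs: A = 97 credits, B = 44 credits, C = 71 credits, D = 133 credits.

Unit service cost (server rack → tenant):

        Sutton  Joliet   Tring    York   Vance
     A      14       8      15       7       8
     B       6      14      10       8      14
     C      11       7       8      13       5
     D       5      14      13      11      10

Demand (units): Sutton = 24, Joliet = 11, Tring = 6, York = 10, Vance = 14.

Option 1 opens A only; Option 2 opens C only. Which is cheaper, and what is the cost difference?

Option 2 is cheaper by 133.

Option 1: {A}: Sutton→A 14·24=336, Joliet→A 8·11=88, Tring→A 15·6=90, York→A 7·10=70, Vance→A 8·14=112. Service 696; fixed 97; total 793.
Option 2: {C}: Sutton→C 11·24=264, Joliet→C 7·11=77, Tring→C 8·6=48, York→C 13·10=130, Vance→C 5·14=70. Service 589; fixed 71; total 660.
Difference: |793 − 660| = 133.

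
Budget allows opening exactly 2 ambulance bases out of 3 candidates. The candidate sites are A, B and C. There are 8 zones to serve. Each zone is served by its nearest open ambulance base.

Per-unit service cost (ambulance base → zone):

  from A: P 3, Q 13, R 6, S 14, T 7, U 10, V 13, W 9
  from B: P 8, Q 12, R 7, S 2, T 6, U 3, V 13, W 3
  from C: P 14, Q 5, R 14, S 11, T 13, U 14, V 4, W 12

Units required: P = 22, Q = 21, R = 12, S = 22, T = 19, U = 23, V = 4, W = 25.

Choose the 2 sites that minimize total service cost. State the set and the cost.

Choose B and C; total service cost 683.

With exactly 2 open, each zone uses its cheapest among the chosen.
{B, C}: P→B 8·22=176, Q→C 5·21=105, R→B 7·12=84, S→B 2·22=44, T→B 6·19=114, U→B 3·23=69, V→C 4·4=16, W→B 3·25=75. Service cost 683.
{A, B}: service cost 744
{A, C}: service cost 1089
Among all 3 size-2 choices, {B, C} is lowest.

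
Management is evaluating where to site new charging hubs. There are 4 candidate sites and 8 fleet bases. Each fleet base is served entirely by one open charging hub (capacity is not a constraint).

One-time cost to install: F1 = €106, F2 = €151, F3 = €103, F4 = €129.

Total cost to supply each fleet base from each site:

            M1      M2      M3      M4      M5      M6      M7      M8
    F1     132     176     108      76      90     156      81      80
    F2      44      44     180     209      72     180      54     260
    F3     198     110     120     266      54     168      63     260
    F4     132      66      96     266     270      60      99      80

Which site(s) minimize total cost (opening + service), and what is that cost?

Open F1 and F2; minimum total cost 891.

For any fixed open set, each fleet base goes to its cheapest open site; total = fixed + service.
{F1, F2}: M1→F2 44, M2→F2 44, M3→F1 108, M4→F1 76, M5→F2 72, M6→F1 156, M7→F2 54, M8→F1 80. Service 634; fixed 257; total 891.
{F1, F2, F4}: M1→F2 44, M2→F2 44, M3→F4 96, M4→F1 76, M5→F2 72, M6→F4 60, M7→F2 54, M8→F1 80. Service 526; fixed 386; total 912.
{F1, F4}: service 681 + fixed 235 = 916
{F1, F2, F3, F4}: service 508 + fixed 489 = 997
No other subset beats 891.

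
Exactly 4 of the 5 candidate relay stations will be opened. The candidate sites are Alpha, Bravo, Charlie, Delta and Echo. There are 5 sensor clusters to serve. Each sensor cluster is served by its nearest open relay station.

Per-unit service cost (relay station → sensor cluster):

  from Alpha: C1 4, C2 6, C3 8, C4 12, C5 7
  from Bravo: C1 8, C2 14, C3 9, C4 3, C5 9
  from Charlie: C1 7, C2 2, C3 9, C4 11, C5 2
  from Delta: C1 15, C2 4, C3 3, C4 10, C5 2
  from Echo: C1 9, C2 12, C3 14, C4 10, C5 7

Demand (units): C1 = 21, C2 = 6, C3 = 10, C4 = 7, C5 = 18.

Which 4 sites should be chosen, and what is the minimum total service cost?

With exactly 4 open, each sensor cluster uses its cheapest among the chosen.
{Alpha, Bravo, Charlie, Delta}: C1→Alpha 4·21=84, C2→Charlie 2·6=12, C3→Delta 3·10=30, C4→Bravo 3·7=21, C5→Charlie 2·18=36. Service cost 183.
{Alpha, Bravo, Delta, Echo}: service cost 195
{Alpha, Charlie, Delta, Echo}: service cost 232
Among all 5 size-4 choices, {Alpha, Bravo, Charlie, Delta} is lowest.

Choose Alpha, Bravo, Charlie and Delta; total service cost 183.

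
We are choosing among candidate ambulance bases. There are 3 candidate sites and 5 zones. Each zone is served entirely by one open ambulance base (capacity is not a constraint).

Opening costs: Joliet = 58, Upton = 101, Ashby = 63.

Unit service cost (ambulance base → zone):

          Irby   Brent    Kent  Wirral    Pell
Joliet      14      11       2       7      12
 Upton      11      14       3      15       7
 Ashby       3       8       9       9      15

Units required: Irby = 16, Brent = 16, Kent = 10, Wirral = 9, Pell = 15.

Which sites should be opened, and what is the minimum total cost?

Open Upton and Ashby; minimum total cost 556.

For any fixed open set, each zone goes to its cheapest open site; total = fixed + service.
{Upton, Ashby}: Irby→Ashby 3·16=48, Brent→Ashby 8·16=128, Kent→Upton 3·10=30, Wirral→Ashby 9·9=81, Pell→Upton 7·15=105. Service 392; fixed 164; total 556.
{Joliet, Ashby}: Irby→Ashby 3·16=48, Brent→Ashby 8·16=128, Kent→Joliet 2·10=20, Wirral→Joliet 7·9=63, Pell→Joliet 12·15=180. Service 439; fixed 121; total 560.
{Joliet, Upton, Ashby}: service 364 + fixed 222 = 586
{Joliet}: Irby→Joliet 14·16=224, Brent→Joliet 11·16=176, Kent→Joliet 2·10=20, Wirral→Joliet 7·9=63, Pell→Joliet 12·15=180. Service 663; fixed 58; total 721.
No other subset beats 556.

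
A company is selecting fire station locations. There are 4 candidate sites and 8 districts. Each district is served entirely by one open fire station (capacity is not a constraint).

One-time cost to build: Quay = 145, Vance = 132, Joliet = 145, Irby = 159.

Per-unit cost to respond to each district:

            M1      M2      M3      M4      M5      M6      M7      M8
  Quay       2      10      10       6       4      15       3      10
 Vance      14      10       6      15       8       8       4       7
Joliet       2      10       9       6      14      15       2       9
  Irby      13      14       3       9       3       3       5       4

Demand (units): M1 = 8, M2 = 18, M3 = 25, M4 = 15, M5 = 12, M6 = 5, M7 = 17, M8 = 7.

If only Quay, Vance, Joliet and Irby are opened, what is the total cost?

Each district is assigned to its cheapest site among the open ones.
{Quay, Vance, Joliet, Irby}: M1→Quay 2·8=16, M2→Quay 10·18=180, M3→Irby 3·25=75, M4→Quay 6·15=90, M5→Irby 3·12=36, M6→Irby 3·5=15, M7→Joliet 2·17=34, M8→Irby 4·7=28. Service 474; fixed 581; total 1055.

Total cost: 1055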